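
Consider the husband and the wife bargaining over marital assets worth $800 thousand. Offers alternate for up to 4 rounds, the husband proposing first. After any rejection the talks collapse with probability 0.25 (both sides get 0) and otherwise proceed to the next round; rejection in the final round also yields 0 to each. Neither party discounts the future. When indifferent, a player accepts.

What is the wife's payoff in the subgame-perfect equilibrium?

487.5

Round 4 (the wife proposes): the husband will accept anything ≥ 0, so the wife offers 0 and keeps 800.
Round 3 (the husband proposes): rejecting gives the wife an expected 0.75 × 800 = 600, so the husband offers 600, keeping 200.
Round 2 (the wife proposes): rejecting gives the husband an expected 0.75 × 200 = 150, so the wife offers 150, keeping 650.
Round 1 (the husband proposes): rejecting gives the wife an expected 0.75 × 650 = 487.5, so the husband offers 487.5, keeping 312.5.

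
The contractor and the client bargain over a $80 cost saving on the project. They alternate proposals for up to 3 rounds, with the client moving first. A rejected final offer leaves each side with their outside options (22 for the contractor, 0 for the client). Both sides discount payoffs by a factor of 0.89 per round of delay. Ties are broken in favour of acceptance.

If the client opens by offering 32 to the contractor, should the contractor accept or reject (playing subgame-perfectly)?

Round 3 (the client proposes): the contractor gets 22 if talks fail, so the client offers 22 and keeps 58.
Round 2 (the contractor proposes): the client can get 58 next round, worth 0.89 × 58 = 51.62 now, so the contractor offers 51.62, keeping 28.38.
So by rejecting in round 1, the contractor gets 28.38 next round, worth 0.89 × 28.38 = 25.2582 now.
Offer 32 ≥ 25.2582, so the contractor accepts.

Accept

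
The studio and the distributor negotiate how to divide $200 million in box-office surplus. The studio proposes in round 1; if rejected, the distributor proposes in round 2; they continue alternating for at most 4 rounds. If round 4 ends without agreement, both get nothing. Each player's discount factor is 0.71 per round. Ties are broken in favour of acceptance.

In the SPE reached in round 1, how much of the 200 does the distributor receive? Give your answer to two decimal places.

112.76

Round 4 (the distributor proposes): rejection yields 0 for the studio; the distributor offers 0 and keeps 200.
Round 3 (the studio proposes): the distributor can get 200 next round, worth 0.71 × 200 = 142 now; the studio offers that and keeps 58.
Round 2 (the distributor proposes): the studio can get 58 next round, worth 0.71 × 58 = 41.18 now; the distributor offers that and keeps 158.82.
Round 1 (the studio proposes): the distributor can get 158.82 next round, worth 0.71 × 158.82 = 112.7622 now. The studio offers 112.7622 and keeps 200 − 112.7622 = 87.2378.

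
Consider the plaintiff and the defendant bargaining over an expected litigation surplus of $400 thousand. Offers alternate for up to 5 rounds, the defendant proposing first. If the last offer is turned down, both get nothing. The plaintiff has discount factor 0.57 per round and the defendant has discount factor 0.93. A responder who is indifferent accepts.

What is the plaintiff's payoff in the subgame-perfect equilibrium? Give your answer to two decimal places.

Round 5 (the defendant proposes): the plaintiff will accept anything ≥ 0, so the defendant offers 0 and keeps 400.
Round 4 (the plaintiff proposes): the defendant can get 400 next round, worth 0.93 × 400 = 372 now; the plaintiff offers that and keeps 28.
Round 3 (the defendant proposes): the plaintiff can get 28 next round, worth 0.57 × 28 = 15.96 now; the defendant offers that and keeps 384.04.
Round 2 (the plaintiff proposes): the defendant can get 384.04 next round, worth 0.93 × 384.04 = 357.1572 now; the plaintiff offers that and keeps 42.8428.
Round 1 (the defendant proposes): the plaintiff can get 42.8428 next round, worth 0.57 × 42.8428 = 24.420396 now. The defendant offers 24.420396 and keeps 400 − 24.420396 = 375.579604.

24.42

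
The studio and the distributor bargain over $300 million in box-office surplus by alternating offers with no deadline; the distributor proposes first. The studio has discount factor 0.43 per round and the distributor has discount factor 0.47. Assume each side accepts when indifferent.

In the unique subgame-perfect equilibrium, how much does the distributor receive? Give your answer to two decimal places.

When the distributor proposes, the studio accepts any offer worth at least 0.43 times what the studio would get by proposing next round; and vice versa.
This gives x = 300 − 0.43y and y = 300 − 0.47x, where x and y are each side's share when it proposes.
Hence (1 − 0.43·0.47)x = 300(1 − 0.43), i.e. 0.7979·x = 171.
x ≈ 214.3126; the studio's share is 300 − x ≈ 85.6874.

214.31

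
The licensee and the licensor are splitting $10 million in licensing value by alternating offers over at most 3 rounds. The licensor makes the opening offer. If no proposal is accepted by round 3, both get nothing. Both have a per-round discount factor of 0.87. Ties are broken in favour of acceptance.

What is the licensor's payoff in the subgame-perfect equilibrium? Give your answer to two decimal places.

8.87

Round 3 (the licensor proposes): the licensee will accept anything ≥ 0, so the licensor offers 0 and keeps 10.
Round 2 (the licensee proposes): the licensor can get 10 next round, worth 0.87 × 10 = 8.7 now; the licensee offers that and keeps 1.3.
Round 1 (the licensor proposes): the licensee can get 1.3 next round, worth 0.87 × 1.3 = 1.131 now, so the licensor offers 1.131, keeping 8.869.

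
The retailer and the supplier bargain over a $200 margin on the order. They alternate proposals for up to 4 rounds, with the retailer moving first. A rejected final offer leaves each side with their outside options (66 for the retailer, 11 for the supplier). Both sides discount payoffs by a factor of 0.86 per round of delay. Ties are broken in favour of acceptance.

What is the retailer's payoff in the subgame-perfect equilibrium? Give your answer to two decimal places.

Round 4 (the supplier proposes): the retailer gets 66 if talks fail, so the supplier offers 66 and keeps 134.
Round 3 (the retailer proposes): the supplier can get 134 next round, worth 0.86 × 134 = 115.24 now; the retailer offers that and keeps 84.76.
Round 2 (the supplier proposes): the retailer can get 84.76 next round, worth 0.86 × 84.76 = 72.8936 now. The supplier offers 72.8936 and keeps 200 − 72.8936 = 127.1064.
Round 1 (the retailer proposes): the supplier can get 127.1064 next round, worth 0.86 × 127.1064 = 109.311504 now; the retailer offers that and keeps 90.688496.

90.69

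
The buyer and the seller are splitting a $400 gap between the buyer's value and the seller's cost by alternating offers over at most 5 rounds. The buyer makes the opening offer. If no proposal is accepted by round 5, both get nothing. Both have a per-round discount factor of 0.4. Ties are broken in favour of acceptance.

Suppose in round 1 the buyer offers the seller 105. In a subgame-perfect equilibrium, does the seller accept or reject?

Work out the seller's continuation value if the offer is rejected.
Round 5 (the buyer proposes): the seller will accept anything ≥ 0, so the buyer offers 0 and keeps 400.
Round 4 (the seller proposes): the buyer can get 400 next round, worth 0.4 × 400 = 160 now; the seller offers that and keeps 240.
Round 3 (the buyer proposes): the seller can get 240 next round, worth 0.4 × 240 = 96 now, so the buyer offers 96, keeping 304.
Round 2 (the seller proposes): the buyer can get 304 next round, worth 0.4 × 304 = 121.6 now, so the seller offers 121.6, keeping 278.4.
So by rejecting in round 1, the seller gets 278.4 next round, worth 0.4 × 278.4 = 111.36 now.
Offer 105 < 111.36, so the seller rejects.

Reject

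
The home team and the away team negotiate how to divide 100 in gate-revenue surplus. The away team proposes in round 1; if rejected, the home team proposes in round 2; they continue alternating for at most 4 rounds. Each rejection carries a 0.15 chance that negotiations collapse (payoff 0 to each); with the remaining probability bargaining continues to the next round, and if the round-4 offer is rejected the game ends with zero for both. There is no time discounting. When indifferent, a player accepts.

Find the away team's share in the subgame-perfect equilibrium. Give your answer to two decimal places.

25.84

By backward induction:
Round 4 (the home team proposes): the away team will accept anything ≥ 0, so the home team offers 0 and keeps 100.
Round 3 (the away team proposes): rejecting gives the home team an expected 0.85 × 100 = 85; the away team offers that and keeps 15.
Round 2 (the home team proposes): rejecting gives the away team an expected 0.85 × 15 = 12.75; the home team offers that and keeps 87.25.
Round 1 (the away team proposes): rejecting gives the home team an expected 0.85 × 87.25 = 74.1625; the away team offers that and keeps 25.8375.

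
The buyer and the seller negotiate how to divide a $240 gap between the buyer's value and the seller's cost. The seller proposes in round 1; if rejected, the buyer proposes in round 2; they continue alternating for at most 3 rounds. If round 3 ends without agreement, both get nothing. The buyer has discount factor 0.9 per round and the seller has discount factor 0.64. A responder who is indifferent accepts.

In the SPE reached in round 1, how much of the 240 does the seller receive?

162.24

Work backward from the last round.
Round 3 (the seller proposes): rejection yields 0 for the buyer; the seller offers 0 and keeps 240.
Round 2 (the buyer proposes): the seller can get 240 next round, worth 0.64 × 240 = 153.6 now; the buyer offers that and keeps 86.4.
Round 1 (the seller proposes): the buyer can get 86.4 next round, worth 0.9 × 86.4 = 77.76 now; the seller offers that and keeps 162.24.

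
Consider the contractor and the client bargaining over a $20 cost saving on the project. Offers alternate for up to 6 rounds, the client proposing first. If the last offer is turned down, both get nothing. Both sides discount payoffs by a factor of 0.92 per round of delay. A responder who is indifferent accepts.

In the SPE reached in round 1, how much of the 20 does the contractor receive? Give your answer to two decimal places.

Round 6 (the contractor proposes): the client will accept anything ≥ 0, so the contractor offers 0 and keeps 20.
Round 5 (the client proposes): the contractor can get 20 next round, worth 0.92 × 20 = 18.4 now, so the client offers 18.4, keeping 1.6.
Round 4 (the contractor proposes): the client can get 1.6 next round, worth 0.92 × 1.6 = 1.472 now; the contractor offers that and keeps 18.528.
Round 3 (the client proposes): the contractor can get 18.528 next round, worth 0.92 × 18.528 = 17.04576 now; the client offers that and keeps 2.95424.
Round 2 (the contractor proposes): the client can get 2.95424 next round, worth 0.92 × 2.95424 = 2.7179008 now; the contractor offers that and keeps 17.2820992.
Round 1 (the client proposes): the contractor can get 17.2820992 next round, worth 0.92 × 17.2820992 = 15.899531264 now; the client offers that and keeps 4.100468736.

15.90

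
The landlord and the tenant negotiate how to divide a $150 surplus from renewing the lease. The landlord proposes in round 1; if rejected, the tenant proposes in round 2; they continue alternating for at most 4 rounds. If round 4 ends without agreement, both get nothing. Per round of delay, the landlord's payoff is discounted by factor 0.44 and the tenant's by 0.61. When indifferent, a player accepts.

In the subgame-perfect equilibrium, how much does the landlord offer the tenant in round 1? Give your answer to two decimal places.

75.80

Round 4 (the tenant proposes): rejection yields 0 for the landlord; the tenant offers 0 and keeps 150.
Round 3 (the landlord proposes): the tenant can get 150 next round, worth 0.61 × 150 = 91.5 now; the landlord offers that and keeps 58.5.
Round 2 (the tenant proposes): the landlord can get 58.5 next round, worth 0.44 × 58.5 = 25.74 now, so the tenant offers 25.74, keeping 124.26.
Round 1 (the landlord proposes): the tenant can get 124.26 next round, worth 0.61 × 124.26 = 75.7986 now, so the landlord offers 75.7986, keeping 74.2014.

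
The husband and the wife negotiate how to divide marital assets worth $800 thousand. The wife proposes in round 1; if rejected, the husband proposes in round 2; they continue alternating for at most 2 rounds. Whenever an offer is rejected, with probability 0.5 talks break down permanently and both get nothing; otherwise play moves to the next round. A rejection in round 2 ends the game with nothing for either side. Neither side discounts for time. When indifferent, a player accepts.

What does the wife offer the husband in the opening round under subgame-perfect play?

Round 2 (the husband proposes): the wife will accept anything ≥ 0, so the husband offers 0 and keeps 800.
Round 1 (the wife proposes): rejecting gives the husband an expected 0.5 × 800 = 400. The wife offers 400 and keeps 800 − 400 = 400.

400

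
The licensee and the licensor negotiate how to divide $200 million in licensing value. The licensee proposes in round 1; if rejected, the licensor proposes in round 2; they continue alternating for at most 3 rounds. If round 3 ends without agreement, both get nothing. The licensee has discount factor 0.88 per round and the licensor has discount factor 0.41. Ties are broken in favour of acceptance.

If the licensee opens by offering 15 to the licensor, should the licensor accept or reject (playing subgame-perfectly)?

Round 3 (the licensee proposes): the licensor will accept anything ≥ 0, so the licensee offers 0 and keeps 200.
Round 2 (the licensor proposes): the licensee can get 200 next round, worth 0.88 × 200 = 176 now; the licensor offers that and keeps 24.
So by rejecting in round 1, the licensor gets 24 next round, worth 0.41 × 24 = 9.84 now.
Offer 15 ≥ 9.84, so the licensor accepts.

Accept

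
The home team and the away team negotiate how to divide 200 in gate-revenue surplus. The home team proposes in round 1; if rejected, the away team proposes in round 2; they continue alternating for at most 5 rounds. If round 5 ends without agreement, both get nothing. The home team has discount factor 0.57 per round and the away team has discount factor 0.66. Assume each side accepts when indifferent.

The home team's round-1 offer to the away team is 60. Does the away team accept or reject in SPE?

Work out the away team's continuation value if the offer is rejected.
Round 5 (the home team proposes): rejection yields 0 for the away team; the home team offers 0 and keeps 200.
Round 4 (the away team proposes): the home team can get 200 next round, worth 0.57 × 200 = 114 now; the away team offers that and keeps 86.
Round 3 (the home team proposes): the away team can get 86 next round, worth 0.66 × 86 = 56.76 now; the home team offers that and keeps 143.24.
Round 2 (the away team proposes): the home team can get 143.24 next round, worth 0.57 × 143.24 = 81.6468 now. The away team offers 81.6468 and keeps 200 − 81.6468 = 118.3532.
So by rejecting in round 1, the away team gets 118.3532 next round, worth 0.66 × 118.3532 = 78.113112 now.
Offer 60 < 78.113112, so the away team rejects.

Reject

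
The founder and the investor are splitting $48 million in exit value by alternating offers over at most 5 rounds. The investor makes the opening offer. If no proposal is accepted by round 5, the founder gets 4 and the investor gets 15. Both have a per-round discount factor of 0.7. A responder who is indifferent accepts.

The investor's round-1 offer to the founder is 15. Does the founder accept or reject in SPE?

Work out the founder's continuation value if the offer is rejected.
Round 5 (the investor proposes): the founder gets 4 if talks fail, so the investor offers 4 and keeps 44.
Round 4 (the founder proposes): the investor can get 44 next round, worth 0.7 × 44 = 30.8 now, so the founder offers 30.8, keeping 17.2.
Round 3 (the investor proposes): the founder can get 17.2 next round, worth 0.7 × 17.2 = 12.04 now, so the investor offers 12.04, keeping 35.96.
Round 2 (the founder proposes): the investor can get 35.96 next round, worth 0.7 × 35.96 = 25.172 now, so the founder offers 25.172, keeping 22.828.
So by rejecting in round 1, the founder gets 22.828 next round, worth 0.7 × 22.828 = 15.9796 now.
Offer 15 < 15.9796, so the founder rejects.

Reject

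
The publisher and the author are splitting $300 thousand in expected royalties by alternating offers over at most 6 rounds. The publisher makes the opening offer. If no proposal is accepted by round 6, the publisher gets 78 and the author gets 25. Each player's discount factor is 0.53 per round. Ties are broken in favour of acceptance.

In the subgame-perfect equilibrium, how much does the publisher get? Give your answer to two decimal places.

Round 6 (the author proposes): the publisher gets 78 if talks fail, so the author offers 78 and keeps 222.
Round 5 (the publisher proposes): the author can get 222 next round, worth 0.53 × 222 = 117.66 now. The publisher offers 117.66 and keeps 300 − 117.66 = 182.34.
Round 4 (the author proposes): the publisher can get 182.34 next round, worth 0.53 × 182.34 = 96.6402 now, so the author offers 96.6402, keeping 203.3598.
Round 3 (the publisher proposes): the author can get 203.3598 next round, worth 0.53 × 203.3598 = 107.780694 now. The publisher offers 107.780694 and keeps 300 − 107.780694 = 192.219306.
Round 2 (the author proposes): the publisher can get 192.219306 next round, worth 0.53 × 192.219306 = 101.87623218 now; the author offers that and keeps 198.12376782.
Round 1 (the publisher proposes): the author can get 198.12376782 next round, worth 0.53 × 198.12376782 = 105.0055969446 now, so the publisher offers 105.0055969446, keeping 194.9944030554.

194.99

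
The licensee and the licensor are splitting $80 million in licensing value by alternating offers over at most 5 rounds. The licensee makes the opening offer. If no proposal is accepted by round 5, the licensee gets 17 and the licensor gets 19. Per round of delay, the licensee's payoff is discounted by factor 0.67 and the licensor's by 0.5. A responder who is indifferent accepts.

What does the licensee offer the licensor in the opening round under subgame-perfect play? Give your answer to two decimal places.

By backward induction:
Round 5 (the licensee proposes): the licensor gets 19 if talks fail, so the licensee offers 19 and keeps 61.
Round 4 (the licensor proposes): the licensee can get 61 next round, worth 0.67 × 61 = 40.87 now, so the licensor offers 40.87, keeping 39.13.
Round 3 (the licensee proposes): the licensor can get 39.13 next round, worth 0.5 × 39.13 = 19.565 now, so the licensee offers 19.565, keeping 60.435.
Round 2 (the licensor proposes): the licensee can get 60.435 next round, worth 0.67 × 60.435 = 40.49145 now, so the licensor offers 40.49145, keeping 39.50855.
Round 1 (the licensee proposes): the licensor can get 39.50855 next round, worth 0.5 × 39.50855 = 19.754275 now. The licensee offers 19.754275 and keeps 80 − 19.754275 = 60.245725.

19.75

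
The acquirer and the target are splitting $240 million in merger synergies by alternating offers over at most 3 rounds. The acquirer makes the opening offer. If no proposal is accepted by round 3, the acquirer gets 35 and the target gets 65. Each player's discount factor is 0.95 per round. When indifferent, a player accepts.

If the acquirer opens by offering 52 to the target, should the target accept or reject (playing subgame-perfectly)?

Round 3 (the acquirer proposes): the target gets 65 if talks fail, so the acquirer offers 65 and keeps 175.
Round 2 (the target proposes): the acquirer can get 175 next round, worth 0.95 × 175 = 166.25 now. The target offers 166.25 and keeps 240 − 166.25 = 73.75.
So by rejecting in round 1, the target gets 73.75 next round, worth 0.95 × 73.75 = 70.0625 now.
Offer 52 < 70.0625, so the target rejects.

Reject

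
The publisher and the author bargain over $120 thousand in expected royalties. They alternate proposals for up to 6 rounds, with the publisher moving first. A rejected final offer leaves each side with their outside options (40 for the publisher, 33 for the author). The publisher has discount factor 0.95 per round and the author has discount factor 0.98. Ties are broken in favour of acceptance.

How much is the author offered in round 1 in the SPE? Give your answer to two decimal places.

79.31

Round 6 (the author proposes): the publisher gets 40 if talks fail, so the author offers 40 and keeps 80.
Round 5 (the publisher proposes): the author can get 80 next round, worth 0.98 × 80 = 78.4 now; the publisher offers that and keeps 41.6.
Round 4 (the author proposes): the publisher can get 41.6 next round, worth 0.95 × 41.6 = 39.52 now. The author offers 39.52 and keeps 120 − 39.52 = 80.48.
Round 3 (the publisher proposes): the author can get 80.48 next round, worth 0.98 × 80.48 = 78.8704 now; the publisher offers that and keeps 41.1296.
Round 2 (the author proposes): the publisher can get 41.1296 next round, worth 0.95 × 41.1296 = 39.07312 now; the author offers that and keeps 80.92688.
Round 1 (the publisher proposes): the author can get 80.92688 next round, worth 0.98 × 80.92688 = 79.3083424 now, so the publisher offers 79.3083424, keeping 40.6916576.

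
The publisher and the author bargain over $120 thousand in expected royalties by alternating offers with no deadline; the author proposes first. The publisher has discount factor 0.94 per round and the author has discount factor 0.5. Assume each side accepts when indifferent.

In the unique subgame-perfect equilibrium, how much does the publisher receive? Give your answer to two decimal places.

106.42

Let x be the author's share when the author proposes and y be the publisher's share when the publisher proposes.
The publisher accepts iff offered ≥ 0.94·y, so x = 120 − 0.94y. Symmetrically y = 120 − 0.5x.
Substituting: x = 120 − 0.94(120 − 0.5x), giving x(1 − 0.5·0.94) = 120(1 − 0.94).
So x = 120 × 0.06 / 0.53 ≈ 13.5849, and the publisher receives 120 − x ≈ 106.4151.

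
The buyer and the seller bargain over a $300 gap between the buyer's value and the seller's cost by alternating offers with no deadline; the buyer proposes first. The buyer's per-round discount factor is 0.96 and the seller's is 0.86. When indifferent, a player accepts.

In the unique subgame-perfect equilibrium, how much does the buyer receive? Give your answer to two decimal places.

240.83

When the buyer proposes, the seller accepts any offer worth at least 0.86 times what the seller would get by proposing next round; and vice versa.
This gives x = 300 − 0.86y and y = 300 − 0.96x, where x and y are each side's share when it proposes.
Hence (1 − 0.86·0.96)x = 300(1 − 0.86), i.e. 0.1744·x = 42.
x ≈ 240.8257; the seller's share is 300 − x ≈ 59.1743.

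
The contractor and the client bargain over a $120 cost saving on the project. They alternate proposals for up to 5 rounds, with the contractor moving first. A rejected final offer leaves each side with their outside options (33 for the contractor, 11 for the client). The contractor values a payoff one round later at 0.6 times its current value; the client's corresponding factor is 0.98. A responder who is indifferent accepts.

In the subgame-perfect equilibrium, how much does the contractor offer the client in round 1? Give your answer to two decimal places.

Round 5 (the contractor proposes): the client gets 11 if talks fail, so the contractor offers 11 and keeps 109.
Round 4 (the client proposes): the contractor can get 109 next round, worth 0.6 × 109 = 65.4 now. The client offers 65.4 and keeps 120 − 65.4 = 54.6.
Round 3 (the contractor proposes): the client can get 54.6 next round, worth 0.98 × 54.6 = 53.508 now; the contractor offers that and keeps 66.492.
Round 2 (the client proposes): the contractor can get 66.492 next round, worth 0.6 × 66.492 = 39.8952 now, so the client offers 39.8952, keeping 80.1048.
Round 1 (the contractor proposes): the client can get 80.1048 next round, worth 0.98 × 80.1048 = 78.502704 now, so the contractor offers 78.502704, keeping 41.497296.

78.50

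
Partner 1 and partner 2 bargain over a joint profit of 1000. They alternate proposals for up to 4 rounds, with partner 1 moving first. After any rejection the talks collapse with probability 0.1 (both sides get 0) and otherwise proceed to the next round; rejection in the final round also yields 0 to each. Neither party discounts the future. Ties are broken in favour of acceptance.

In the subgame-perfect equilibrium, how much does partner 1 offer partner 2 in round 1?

819

Round 4 (partner 2 proposes): rejection yields 0 for partner 1; partner 2 offers 0 and keeps 1000.
Round 3 (partner 1 proposes): rejecting gives partner 2 an expected 0.9 × 1000 = 900. Partner 1 offers 900 and keeps 1000 − 900 = 100.
Round 2 (partner 2 proposes): rejecting gives partner 1 an expected 0.9 × 100 = 90. Partner 2 offers 90 and keeps 1000 − 90 = 910.
Round 1 (partner 1 proposes): rejecting gives partner 2 an expected 0.9 × 910 = 819, so partner 1 offers 819, keeping 181.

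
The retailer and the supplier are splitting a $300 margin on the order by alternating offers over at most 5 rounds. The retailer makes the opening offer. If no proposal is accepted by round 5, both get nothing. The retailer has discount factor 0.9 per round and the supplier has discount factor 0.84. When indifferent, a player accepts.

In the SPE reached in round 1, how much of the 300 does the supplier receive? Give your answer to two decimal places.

Work backward from the last round.
Round 5 (the retailer proposes): rejection yields 0 for the supplier; the retailer offers 0 and keeps 300.
Round 4 (the supplier proposes): the retailer can get 300 next round, worth 0.9 × 300 = 270 now; the supplier offers that and keeps 30.
Round 3 (the retailer proposes): the supplier can get 30 next round, worth 0.84 × 30 = 25.2 now; the retailer offers that and keeps 274.8.
Round 2 (the supplier proposes): the retailer can get 274.8 next round, worth 0.9 × 274.8 = 247.32 now; the supplier offers that and keeps 52.68.
Round 1 (the retailer proposes): the supplier can get 52.68 next round, worth 0.84 × 52.68 = 44.2512 now; the retailer offers that and keeps 255.7488.

44.25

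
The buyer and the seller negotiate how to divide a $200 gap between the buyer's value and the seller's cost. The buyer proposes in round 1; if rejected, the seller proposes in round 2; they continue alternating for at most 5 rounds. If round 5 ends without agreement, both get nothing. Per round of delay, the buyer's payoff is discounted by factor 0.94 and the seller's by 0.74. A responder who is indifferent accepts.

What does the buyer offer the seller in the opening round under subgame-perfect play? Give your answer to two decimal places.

Round 5 (the buyer proposes): the seller will accept anything ≥ 0, so the buyer offers 0 and keeps 200.
Round 4 (the seller proposes): the buyer can get 200 next round, worth 0.94 × 200 = 188 now, so the seller offers 188, keeping 12.
Round 3 (the buyer proposes): the seller can get 12 next round, worth 0.74 × 12 = 8.88 now. The buyer offers 8.88 and keeps 200 − 8.88 = 191.12.
Round 2 (the seller proposes): the buyer can get 191.12 next round, worth 0.94 × 191.12 = 179.6528 now; the seller offers that and keeps 20.3472.
Round 1 (the buyer proposes): the seller can get 20.3472 next round, worth 0.74 × 20.3472 = 15.056928 now; the buyer offers that and keeps 184.943072.

15.06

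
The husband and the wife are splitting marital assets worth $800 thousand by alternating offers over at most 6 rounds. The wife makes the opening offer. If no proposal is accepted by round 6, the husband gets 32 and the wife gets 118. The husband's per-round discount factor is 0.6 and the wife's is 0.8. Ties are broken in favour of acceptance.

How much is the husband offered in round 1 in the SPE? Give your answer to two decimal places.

Round 6 (the husband proposes): the wife gets 118 if talks fail, so the husband offers 118 and keeps 682.
Round 5 (the wife proposes): the husband can get 682 next round, worth 0.6 × 682 = 409.2 now. The wife offers 409.2 and keeps 800 − 409.2 = 390.8.
Round 4 (the husband proposes): the wife can get 390.8 next round, worth 0.8 × 390.8 = 312.64 now; the husband offers that and keeps 487.36.
Round 3 (the wife proposes): the husband can get 487.36 next round, worth 0.6 × 487.36 = 292.416 now. The wife offers 292.416 and keeps 800 − 292.416 = 507.584.
Round 2 (the husband proposes): the wife can get 507.584 next round, worth 0.8 × 507.584 = 406.0672 now; the husband offers that and keeps 393.9328.
Round 1 (the wife proposes): the husband can get 393.9328 next round, worth 0.6 × 393.9328 = 236.35968 now, so the wife offers 236.35968, keeping 563.64032.

236.36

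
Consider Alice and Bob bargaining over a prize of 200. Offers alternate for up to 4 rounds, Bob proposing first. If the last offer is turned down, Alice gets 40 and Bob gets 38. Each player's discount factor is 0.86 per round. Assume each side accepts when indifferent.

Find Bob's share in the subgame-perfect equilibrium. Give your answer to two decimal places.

72.88

Round 4 (Alice proposes): Bob gets 38 if talks fail, so Alice offers 38 and keeps 162.
Round 3 (Bob proposes): Alice can get 162 next round, worth 0.86 × 162 = 139.32 now; Bob offers that and keeps 60.68.
Round 2 (Alice proposes): Bob can get 60.68 next round, worth 0.86 × 60.68 = 52.1848 now; Alice offers that and keeps 147.8152.
Round 1 (Bob proposes): Alice can get 147.8152 next round, worth 0.86 × 147.8152 = 127.121072 now; Bob offers that and keeps 72.878928.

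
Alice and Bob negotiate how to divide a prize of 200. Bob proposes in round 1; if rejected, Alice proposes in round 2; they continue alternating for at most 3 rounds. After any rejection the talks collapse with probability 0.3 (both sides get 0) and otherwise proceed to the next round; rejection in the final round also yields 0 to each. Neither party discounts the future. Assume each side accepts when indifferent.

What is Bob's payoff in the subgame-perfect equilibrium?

158

By backward induction:
Round 3 (Bob proposes): rejection yields 0 for Alice; Bob offers 0 and keeps 200.
Round 2 (Alice proposes): rejecting gives Bob an expected 0.7 × 200 = 140, so Alice offers 140, keeping 60.
Round 1 (Bob proposes): rejecting gives Alice an expected 0.7 × 60 = 42. Bob offers 42 and keeps 200 − 42 = 158.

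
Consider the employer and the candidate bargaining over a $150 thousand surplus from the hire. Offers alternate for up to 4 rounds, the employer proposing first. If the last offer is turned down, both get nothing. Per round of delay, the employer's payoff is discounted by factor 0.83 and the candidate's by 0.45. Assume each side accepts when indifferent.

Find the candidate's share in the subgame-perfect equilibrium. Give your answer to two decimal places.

36.69

Round 4 (the candidate proposes): the employer will accept anything ≥ 0, so the candidate offers 0 and keeps 150.
Round 3 (the employer proposes): the candidate can get 150 next round, worth 0.45 × 150 = 67.5 now, so the employer offers 67.5, keeping 82.5.
Round 2 (the candidate proposes): the employer can get 82.5 next round, worth 0.83 × 82.5 = 68.475 now. The candidate offers 68.475 and keeps 150 − 68.475 = 81.525.
Round 1 (the employer proposes): the candidate can get 81.525 next round, worth 0.45 × 81.525 = 36.68625 now; the employer offers that and keeps 113.31375.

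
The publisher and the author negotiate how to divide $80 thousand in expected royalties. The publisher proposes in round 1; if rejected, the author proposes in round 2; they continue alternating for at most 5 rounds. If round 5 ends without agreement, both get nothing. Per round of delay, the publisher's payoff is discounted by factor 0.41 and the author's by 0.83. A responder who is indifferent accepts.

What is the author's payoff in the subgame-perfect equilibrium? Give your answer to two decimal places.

52.51

Round 5 (the publisher proposes): the author will accept anything ≥ 0, so the publisher offers 0 and keeps 80.
Round 4 (the author proposes): the publisher can get 80 next round, worth 0.41 × 80 = 32.8 now, so the author offers 32.8, keeping 47.2.
Round 3 (the publisher proposes): the author can get 47.2 next round, worth 0.83 × 47.2 = 39.176 now. The publisher offers 39.176 and keeps 80 − 39.176 = 40.824.
Round 2 (the author proposes): the publisher can get 40.824 next round, worth 0.41 × 40.824 = 16.73784 now. The author offers 16.73784 and keeps 80 − 16.73784 = 63.26216.
Round 1 (the publisher proposes): the author can get 63.26216 next round, worth 0.83 × 63.26216 = 52.5075928 now, so the publisher offers 52.5075928, keeping 27.4924072.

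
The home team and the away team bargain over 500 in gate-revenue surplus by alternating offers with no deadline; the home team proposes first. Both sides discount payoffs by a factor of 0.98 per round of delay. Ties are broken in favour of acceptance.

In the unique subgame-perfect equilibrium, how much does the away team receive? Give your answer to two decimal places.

In a stationary SPE each proposer offers the other exactly their discounted continuation value.
If the home team keeps x when proposing and the away team keeps y when proposing, then x = 500 − 0.98y and y = 500 − 0.98x.
Solving: x = 500(1 − 0.98) / (1 − 0.98·0.98) = 10 / 0.0396 ≈ 252.5253.
The away team gets 500 − 252.5253 ≈ 247.4747.

247.47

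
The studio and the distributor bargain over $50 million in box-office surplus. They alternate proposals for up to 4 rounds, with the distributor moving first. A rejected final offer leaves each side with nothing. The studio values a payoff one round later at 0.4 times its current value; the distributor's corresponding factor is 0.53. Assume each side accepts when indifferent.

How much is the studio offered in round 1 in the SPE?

13.64

Round 4 (the studio proposes): the distributor will accept anything ≥ 0, so the studio offers 0 and keeps 50.
Round 3 (the distributor proposes): the studio can get 50 next round, worth 0.4 × 50 = 20 now, so the distributor offers 20, keeping 30.
Round 2 (the studio proposes): the distributor can get 30 next round, worth 0.53 × 30 = 15.9 now, so the studio offers 15.9, keeping 34.1.
Round 1 (the distributor proposes): the studio can get 34.1 next round, worth 0.4 × 34.1 = 13.64 now. The distributor offers 13.64 and keeps 50 − 13.64 = 36.36.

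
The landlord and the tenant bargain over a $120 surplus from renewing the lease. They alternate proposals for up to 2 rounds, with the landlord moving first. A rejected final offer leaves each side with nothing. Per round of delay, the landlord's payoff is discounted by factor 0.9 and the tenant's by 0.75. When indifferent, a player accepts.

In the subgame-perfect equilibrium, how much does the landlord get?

30

Solve by backward induction from round 2.
Round 2 (the tenant proposes): the landlord will accept anything ≥ 0, so the tenant offers 0 and keeps 120.
Round 1 (the landlord proposes): the tenant can get 120 next round, worth 0.75 × 120 = 90 now; the landlord offers that and keeps 30.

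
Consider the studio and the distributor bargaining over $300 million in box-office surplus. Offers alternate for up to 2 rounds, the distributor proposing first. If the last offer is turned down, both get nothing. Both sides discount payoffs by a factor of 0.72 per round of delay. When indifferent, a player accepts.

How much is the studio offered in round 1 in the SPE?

Round 2 (the studio proposes): rejection yields 0 for the distributor; the studio offers 0 and keeps 300.
Round 1 (the distributor proposes): the studio can get 300 next round, worth 0.72 × 300 = 216 now, so the distributor offers 216, keeping 84.

216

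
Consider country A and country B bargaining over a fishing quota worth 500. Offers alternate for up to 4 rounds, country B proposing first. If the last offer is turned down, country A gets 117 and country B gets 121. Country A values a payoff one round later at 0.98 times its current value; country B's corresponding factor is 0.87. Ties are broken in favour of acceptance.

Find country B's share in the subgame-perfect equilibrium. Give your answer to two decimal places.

119.63

Round 4 (country A proposes): country B gets 121 if talks fail, so country A offers 121 and keeps 379.
Round 3 (country B proposes): country A can get 379 next round, worth 0.98 × 379 = 371.42 now; country B offers that and keeps 128.58.
Round 2 (country A proposes): country B can get 128.58 next round, worth 0.87 × 128.58 = 111.8646 now, so country A offers 111.8646, keeping 388.1354.
Round 1 (country B proposes): country A can get 388.1354 next round, worth 0.98 × 388.1354 = 380.372692 now. Country B offers 380.372692 and keeps 500 − 380.372692 = 119.627308.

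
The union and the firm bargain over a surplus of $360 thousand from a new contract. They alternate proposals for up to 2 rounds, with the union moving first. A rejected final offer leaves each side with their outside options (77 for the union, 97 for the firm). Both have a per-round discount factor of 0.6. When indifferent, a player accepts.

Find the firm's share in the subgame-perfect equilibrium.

169.8

Round 2 (the firm proposes): the union gets 77 if talks fail, so the firm offers 77 and keeps 283.
Round 1 (the union proposes): the firm can get 283 next round, worth 0.6 × 283 = 169.8 now; the union offers that and keeps 190.2.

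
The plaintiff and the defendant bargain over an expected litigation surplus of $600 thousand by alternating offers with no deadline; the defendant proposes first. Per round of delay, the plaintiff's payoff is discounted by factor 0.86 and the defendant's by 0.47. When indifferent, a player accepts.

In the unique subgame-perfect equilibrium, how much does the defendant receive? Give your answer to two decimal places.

Let x be the defendant's share when the defendant proposes and y be the plaintiff's share when the plaintiff proposes.
The plaintiff accepts iff offered ≥ 0.86·y, so x = 600 − 0.86y. Symmetrically y = 600 − 0.47x.
Substituting: x = 600 − 0.86(600 − 0.47x), giving x(1 − 0.47·0.86) = 600(1 − 0.86).
So x = 600 × 0.14 / 0.5958 ≈ 140.9869, and the plaintiff receives 600 − x ≈ 459.0131.

140.99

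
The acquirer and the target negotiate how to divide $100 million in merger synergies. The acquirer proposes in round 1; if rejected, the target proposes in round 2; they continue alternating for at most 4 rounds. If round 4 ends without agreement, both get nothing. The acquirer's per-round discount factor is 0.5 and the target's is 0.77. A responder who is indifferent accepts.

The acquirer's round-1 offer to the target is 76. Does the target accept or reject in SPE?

Accept

Round 4 (the target proposes): rejection yields 0 for the acquirer; the target offers 0 and keeps 100.
Round 3 (the acquirer proposes): the target can get 100 next round, worth 0.77 × 100 = 77 now, so the acquirer offers 77, keeping 23.
Round 2 (the target proposes): the acquirer can get 23 next round, worth 0.5 × 23 = 11.5 now, so the target offers 11.5, keeping 88.5.
So by rejecting in round 1, the target gets 88.5 next round, worth 0.77 × 88.5 = 68.145 now.
Offer 76 ≥ 68.145, so the target accepts.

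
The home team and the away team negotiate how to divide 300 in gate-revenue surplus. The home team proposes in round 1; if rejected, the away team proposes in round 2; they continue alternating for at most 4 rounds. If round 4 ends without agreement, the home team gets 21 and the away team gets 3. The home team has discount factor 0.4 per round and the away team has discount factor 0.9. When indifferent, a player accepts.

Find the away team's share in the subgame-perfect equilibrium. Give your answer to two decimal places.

252.40

Round 4 (the away team proposes): the home team gets 21 if talks fail, so the away team offers 21 and keeps 279.
Round 3 (the home team proposes): the away team can get 279 next round, worth 0.9 × 279 = 251.1 now; the home team offers that and keeps 48.9.
Round 2 (the away team proposes): the home team can get 48.9 next round, worth 0.4 × 48.9 = 19.56 now. The away team offers 19.56 and keeps 300 − 19.56 = 280.44.
Round 1 (the home team proposes): the away team can get 280.44 next round, worth 0.9 × 280.44 = 252.396 now. The home team offers 252.396 and keeps 300 − 252.396 = 47.604.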